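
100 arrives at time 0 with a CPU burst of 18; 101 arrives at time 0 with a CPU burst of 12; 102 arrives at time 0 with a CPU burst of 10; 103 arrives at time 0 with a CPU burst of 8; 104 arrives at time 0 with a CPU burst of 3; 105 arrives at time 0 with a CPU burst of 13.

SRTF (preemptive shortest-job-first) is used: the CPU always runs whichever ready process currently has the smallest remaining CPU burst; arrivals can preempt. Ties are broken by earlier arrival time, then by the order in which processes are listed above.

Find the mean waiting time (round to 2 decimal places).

Schedule: | 104 0-3 | 103 3-11 | 102 11-21 | 101 21-33 | 105 33-46 | 100 46-64 |
Completion: 100=64  101=33  102=21  103=11  104=3  105=46
Waiting times: 100=46, 101=21, 102=11, 103=3, 104=0, 105=33
Average waiting = (46+21+11+3+0+33) / 6 = 114/6 = 19.00

19.00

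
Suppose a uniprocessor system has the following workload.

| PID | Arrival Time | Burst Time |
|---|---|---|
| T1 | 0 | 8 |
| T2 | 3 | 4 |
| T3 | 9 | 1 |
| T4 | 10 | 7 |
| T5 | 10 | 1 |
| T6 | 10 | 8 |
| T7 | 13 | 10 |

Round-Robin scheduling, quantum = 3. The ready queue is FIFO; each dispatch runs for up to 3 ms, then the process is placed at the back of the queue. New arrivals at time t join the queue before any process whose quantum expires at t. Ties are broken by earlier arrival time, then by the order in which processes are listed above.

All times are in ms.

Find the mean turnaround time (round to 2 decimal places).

Timeline: | T1 0-3 | T2 3-6 | T1 6-9 | T2 9-10 | T3 10-11 | T1 11-13 | T4 13-16 | T5 16-17 | T6 17-20 | T7 20-23 | T4 23-26 | T6 26-29 | T7 29-32 | T4 32-33 | T6 33-35 | T7 35-39 |
Completion: T1=13  T2=10  T3=11  T4=33  T5=17  T6=35  T7=39
Turnaround (C−A): T1=13  T2=7  T3=2  T4=23  T5=7  T6=25  T7=26
Turnaround times: T1=13, T2=7, T3=2, T4=23, T5=7, T6=25, T7=26
Average turnaround = (13+7+2+23+7+25+26) / 7 = 103/7 = 14.71

14.71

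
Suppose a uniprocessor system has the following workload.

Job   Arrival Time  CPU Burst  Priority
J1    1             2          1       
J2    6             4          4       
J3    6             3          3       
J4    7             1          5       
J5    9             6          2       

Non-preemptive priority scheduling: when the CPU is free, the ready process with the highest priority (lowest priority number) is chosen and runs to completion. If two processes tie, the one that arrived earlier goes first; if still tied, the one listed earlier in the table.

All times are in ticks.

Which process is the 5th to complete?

J4

Gantt: | idle 0-1 | J1 1-3 | idle 3-6 | J3 6-9 | J5 9-15 | J2 15-19 | J4 19-20 |
Completion: J1=3  J2=19  J3=9  J4=20  J5=15
Turnaround (C−A): J1=2  J2=13  J3=3  J4=13  J5=6
Finish order: J1 → J3 → J5 → J2 → J4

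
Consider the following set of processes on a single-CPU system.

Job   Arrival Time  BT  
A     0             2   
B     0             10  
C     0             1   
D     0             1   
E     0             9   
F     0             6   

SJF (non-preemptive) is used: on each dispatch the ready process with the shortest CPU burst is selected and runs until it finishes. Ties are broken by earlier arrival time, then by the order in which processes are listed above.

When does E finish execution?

19

Gantt: | C 0-1 | D 1-2 | A 2-4 | F 4-10 | E 10-19 | B 19-29 |
Completion: A=4  B=29  C=1  D=2  E=19  F=10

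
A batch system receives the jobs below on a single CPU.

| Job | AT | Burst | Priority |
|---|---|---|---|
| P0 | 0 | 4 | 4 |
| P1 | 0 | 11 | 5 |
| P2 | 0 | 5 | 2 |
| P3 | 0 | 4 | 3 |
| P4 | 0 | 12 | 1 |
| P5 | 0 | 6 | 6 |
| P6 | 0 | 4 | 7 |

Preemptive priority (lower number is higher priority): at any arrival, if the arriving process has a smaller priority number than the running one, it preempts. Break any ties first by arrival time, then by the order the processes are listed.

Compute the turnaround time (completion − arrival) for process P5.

42

Timeline: | P4 0-12 | P2 12-17 | P3 17-21 | P0 21-25 | P1 25-36 | P5 36-42 | P6 42-46 |
Completion: P0=25  P1=36  P2=17  P3=21  P4=12  P5=42  P6=46
Turnaround(P5) = completion − arrival = 42 − 0 = 42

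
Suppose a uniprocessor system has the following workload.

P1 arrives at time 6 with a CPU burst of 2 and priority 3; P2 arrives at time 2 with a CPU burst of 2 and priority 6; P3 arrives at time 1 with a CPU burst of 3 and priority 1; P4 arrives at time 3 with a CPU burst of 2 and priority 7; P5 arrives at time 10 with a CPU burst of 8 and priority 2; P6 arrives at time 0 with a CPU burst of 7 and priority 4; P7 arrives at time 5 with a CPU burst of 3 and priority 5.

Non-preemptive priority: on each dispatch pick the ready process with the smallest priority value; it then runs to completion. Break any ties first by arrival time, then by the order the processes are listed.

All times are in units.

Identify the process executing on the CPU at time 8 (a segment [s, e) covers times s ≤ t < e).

Schedule: | P6 0-7 | P3 7-10 | P5 10-18 | P1 18-20 | P7 20-23 | P2 23-25 | P4 25-27 |
Completion: P1=20  P2=25  P3=10  P4=27  P5=18  P6=7  P7=23
Turnaround (C−A): P1=14  P2=23  P3=9  P4=24  P5=8  P6=7  P7=18

P3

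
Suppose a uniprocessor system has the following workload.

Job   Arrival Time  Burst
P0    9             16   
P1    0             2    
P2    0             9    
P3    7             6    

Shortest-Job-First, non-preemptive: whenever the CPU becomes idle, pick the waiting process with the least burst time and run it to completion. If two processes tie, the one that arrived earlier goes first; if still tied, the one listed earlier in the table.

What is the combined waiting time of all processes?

14

Gantt: | P1 0-2 | P2 2-11 | P3 11-17 | P0 17-33 |
Completion: P0=33  P1=2  P2=11  P3=17
Waiting = turnaround − burst: P0=8, P1=0, P2=2, P3=4
Total waiting = 8 + 0 + 2 + 4 = 14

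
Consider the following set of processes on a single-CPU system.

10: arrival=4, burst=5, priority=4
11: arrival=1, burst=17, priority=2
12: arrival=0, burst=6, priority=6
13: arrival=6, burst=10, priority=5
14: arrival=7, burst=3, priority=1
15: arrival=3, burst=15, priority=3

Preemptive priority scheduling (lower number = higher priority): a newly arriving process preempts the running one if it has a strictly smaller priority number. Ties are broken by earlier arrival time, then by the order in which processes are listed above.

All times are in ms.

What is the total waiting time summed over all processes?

138

Schedule: | 12 0-1 | 11 1-7 | 14 7-10 | 11 10-21 | 15 21-36 | 10 36-41 | 13 41-51 | 12 51-56 |
Completion: 10=41  11=21  12=56  13=51  14=10  15=36
Waiting = turnaround − burst: 10=32, 11=3, 12=50, 13=35, 14=0, 15=18
Total waiting = 32 + 3 + 50 + 35 + 0 + 18 = 138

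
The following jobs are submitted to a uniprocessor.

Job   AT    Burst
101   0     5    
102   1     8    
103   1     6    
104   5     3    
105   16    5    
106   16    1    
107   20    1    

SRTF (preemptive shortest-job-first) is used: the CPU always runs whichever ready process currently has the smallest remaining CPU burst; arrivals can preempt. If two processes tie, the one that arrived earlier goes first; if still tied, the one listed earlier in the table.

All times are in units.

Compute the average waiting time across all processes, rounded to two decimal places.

Schedule: | 101 0-5 | 104 5-8 | 103 8-14 | 102 14-16 | 106 16-17 | 105 17-20 | 107 20-21 | 105 21-23 | 102 23-29 |
Completion: 101=5  102=29  103=14  104=8  105=23  106=17  107=21
Waiting times: 101=0, 102=20, 103=7, 104=0, 105=2, 106=0, 107=0
Average waiting = (0+20+7+0+2+0+0) / 7 = 29/7 = 4.14

4.14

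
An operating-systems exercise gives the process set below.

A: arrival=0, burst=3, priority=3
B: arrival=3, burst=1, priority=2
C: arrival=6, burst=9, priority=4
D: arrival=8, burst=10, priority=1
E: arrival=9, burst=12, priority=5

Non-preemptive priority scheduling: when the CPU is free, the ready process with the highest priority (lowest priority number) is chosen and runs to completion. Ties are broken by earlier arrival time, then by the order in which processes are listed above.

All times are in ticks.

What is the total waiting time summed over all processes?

23

Schedule: | A 0-3 | B 3-4 | idle 4-6 | C 6-15 | D 15-25 | E 25-37 |
Completion: A=3  B=4  C=15  D=25  E=37
Turnaround (C−A): A=3  B=1  C=9  D=17  E=28
Waiting = turnaround − burst: A=0, B=0, C=0, D=7, E=16
Total waiting = 0 + 0 + 0 + 7 + 16 = 23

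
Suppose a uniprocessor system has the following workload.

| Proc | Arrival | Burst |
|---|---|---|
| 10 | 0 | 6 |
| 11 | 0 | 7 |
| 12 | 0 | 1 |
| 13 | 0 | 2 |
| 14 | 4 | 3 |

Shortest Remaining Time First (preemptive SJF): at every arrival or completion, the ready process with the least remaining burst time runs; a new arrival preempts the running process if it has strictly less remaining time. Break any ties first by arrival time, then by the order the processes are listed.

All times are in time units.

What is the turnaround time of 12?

1

Timeline: | 12 0-1 | 13 1-3 | 10 3-4 | 14 4-7 | 10 7-12 | 11 12-19 |
Completion: 10=12  11=19  12=1  13=3  14=7
Turnaround (C−A): 10=12  11=19  12=1  13=3  14=3
Turnaround(12) = completion − arrival = 1 − 0 = 1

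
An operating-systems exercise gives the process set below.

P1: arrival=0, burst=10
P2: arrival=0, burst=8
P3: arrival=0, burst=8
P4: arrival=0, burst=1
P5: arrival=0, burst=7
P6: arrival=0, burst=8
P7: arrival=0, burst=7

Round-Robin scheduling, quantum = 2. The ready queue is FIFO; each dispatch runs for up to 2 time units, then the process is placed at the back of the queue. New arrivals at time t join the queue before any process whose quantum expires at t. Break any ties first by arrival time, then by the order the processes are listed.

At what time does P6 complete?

46

Schedule: | P1 0-2 | P2 2-4 | P3 4-6 | P4 6-7 | P5 7-9 | P6 9-11 | P7 11-13 | P1 13-15 | P2 15-17 | P3 17-19 | P5 19-21 | P6 21-23 | P7 23-25 | P1 25-27 | P2 27-29 | P3 29-31 | P5 31-33 | P6 33-35 | P7 35-37 | P1 37-39 | P2 39-41 | P3 41-43 | P5 43-44 | P6 44-46 | P7 46-47 | P1 47-49 |
Completion: P1=49  P2=41  P3=43  P4=7  P5=44  P6=46  P7=47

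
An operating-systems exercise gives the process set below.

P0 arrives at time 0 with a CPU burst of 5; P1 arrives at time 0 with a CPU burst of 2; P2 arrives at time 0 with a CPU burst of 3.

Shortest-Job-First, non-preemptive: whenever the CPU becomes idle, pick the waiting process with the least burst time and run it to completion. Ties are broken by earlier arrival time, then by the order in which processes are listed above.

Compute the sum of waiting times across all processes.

Timeline: | P1 0-2 | P2 2-5 | P0 5-10 |
Completion: P0=10  P1=2  P2=5
Waiting = turnaround − burst: P0=5, P1=0, P2=2
Total waiting = 5 + 0 + 2 = 7

7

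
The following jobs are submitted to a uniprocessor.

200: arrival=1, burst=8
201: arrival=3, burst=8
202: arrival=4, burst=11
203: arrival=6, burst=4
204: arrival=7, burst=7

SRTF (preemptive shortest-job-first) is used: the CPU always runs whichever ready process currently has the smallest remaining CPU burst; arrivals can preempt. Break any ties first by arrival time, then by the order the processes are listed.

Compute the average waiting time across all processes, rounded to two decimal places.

Schedule: | idle 0-1 | 200 1-9 | 203 9-13 | 204 13-20 | 201 20-28 | 202 28-39 |
Completion: 200=9  201=28  202=39  203=13  204=20
Turnaround (C−A): 200=8  201=25  202=35  203=7  204=13
Waiting times: 200=0, 201=17, 202=24, 203=3, 204=6
Average waiting = (0+17+24+3+6) / 5 = 50/5 = 10.00

10.00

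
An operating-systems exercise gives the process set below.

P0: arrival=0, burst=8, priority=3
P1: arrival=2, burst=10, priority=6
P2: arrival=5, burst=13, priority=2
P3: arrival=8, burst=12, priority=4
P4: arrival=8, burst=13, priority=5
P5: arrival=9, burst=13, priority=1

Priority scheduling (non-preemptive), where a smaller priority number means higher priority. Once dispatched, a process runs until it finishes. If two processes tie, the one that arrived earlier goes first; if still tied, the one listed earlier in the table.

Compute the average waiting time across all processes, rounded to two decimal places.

Timeline: | P0 0-8 | P2 8-21 | P5 21-34 | P3 34-46 | P4 46-59 | P1 59-69 |
Completion: P0=8  P1=69  P2=21  P3=46  P4=59  P5=34
Waiting times: P0=0, P1=57, P2=3, P3=26, P4=38, P5=12
Average waiting = (0+57+3+26+38+12) / 6 = 136/6 = 22.67

22.67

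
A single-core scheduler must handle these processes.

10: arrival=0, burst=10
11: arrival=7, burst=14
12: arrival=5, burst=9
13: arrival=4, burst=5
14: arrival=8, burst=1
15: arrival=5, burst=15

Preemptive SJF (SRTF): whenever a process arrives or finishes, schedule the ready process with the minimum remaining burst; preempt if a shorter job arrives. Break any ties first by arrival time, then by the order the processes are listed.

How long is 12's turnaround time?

20

Timeline: | 10 0-4 | 13 4-9 | 14 9-10 | 10 10-16 | 12 16-25 | 11 25-39 | 15 39-54 |
Completion: 10=16  11=39  12=25  13=9  14=10  15=54
Turnaround(12) = completion − arrival = 25 − 5 = 20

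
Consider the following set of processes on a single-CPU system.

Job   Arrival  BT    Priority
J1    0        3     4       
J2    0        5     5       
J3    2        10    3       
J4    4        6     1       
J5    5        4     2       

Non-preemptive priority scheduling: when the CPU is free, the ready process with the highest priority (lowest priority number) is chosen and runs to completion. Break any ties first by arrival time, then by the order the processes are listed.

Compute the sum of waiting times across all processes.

Gantt: | J1 0-3 | J3 3-13 | J4 13-19 | J5 19-23 | J2 23-28 |
Completion: J1=3  J2=28  J3=13  J4=19  J5=23
Waiting = turnaround − burst: J1=0, J2=23, J3=1, J4=9, J5=14
Total waiting = 0 + 23 + 1 + 9 + 14 = 47

47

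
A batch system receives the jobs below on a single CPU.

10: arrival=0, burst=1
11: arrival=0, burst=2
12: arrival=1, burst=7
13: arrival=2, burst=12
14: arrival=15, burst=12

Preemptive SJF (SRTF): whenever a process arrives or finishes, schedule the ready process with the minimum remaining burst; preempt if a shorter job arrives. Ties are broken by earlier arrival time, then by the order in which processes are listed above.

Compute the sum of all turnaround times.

52

Timeline: | 10 0-1 | 11 1-3 | 12 3-10 | 13 10-22 | 14 22-34 |
Completion: 10=1  11=3  12=10  13=22  14=34
Turnaround (C−A): 10=1  11=3  12=9  13=20  14=19
Turnaround = completion − arrival: 10=1, 11=3, 12=9, 13=20, 14=19
Total turnaround = 1 + 3 + 9 + 20 + 19 = 52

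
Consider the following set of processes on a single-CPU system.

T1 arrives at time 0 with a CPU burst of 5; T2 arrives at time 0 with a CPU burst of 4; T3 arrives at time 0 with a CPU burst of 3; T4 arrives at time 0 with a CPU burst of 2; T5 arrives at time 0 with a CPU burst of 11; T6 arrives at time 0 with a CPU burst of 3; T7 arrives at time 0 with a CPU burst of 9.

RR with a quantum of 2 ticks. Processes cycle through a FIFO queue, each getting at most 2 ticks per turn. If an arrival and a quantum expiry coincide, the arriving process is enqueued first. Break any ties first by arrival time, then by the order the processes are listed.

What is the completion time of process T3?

19

Timeline: | T1 0-2 | T2 2-4 | T3 4-6 | T4 6-8 | T5 8-10 | T6 10-12 | T7 12-14 | T1 14-16 | T2 16-18 | T3 18-19 | T5 19-21 | T6 21-22 | T7 22-24 | T1 24-25 | T5 25-27 | T7 27-29 | T5 29-31 | T7 31-33 | T5 33-35 | T7 35-36 | T5 36-37 |
Completion: T1=25  T2=18  T3=19  T4=8  T5=37  T6=22  T7=36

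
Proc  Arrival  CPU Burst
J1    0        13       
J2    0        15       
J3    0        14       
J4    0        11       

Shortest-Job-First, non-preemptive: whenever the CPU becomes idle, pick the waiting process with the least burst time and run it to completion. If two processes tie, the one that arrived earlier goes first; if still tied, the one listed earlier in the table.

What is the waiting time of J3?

Timeline: | J4 0-11 | J1 11-24 | J3 24-38 | J2 38-53 |
Completion: J1=24  J2=53  J3=38  J4=11
Waiting(J3) = turnaround − burst = 38 − 14 = 24

24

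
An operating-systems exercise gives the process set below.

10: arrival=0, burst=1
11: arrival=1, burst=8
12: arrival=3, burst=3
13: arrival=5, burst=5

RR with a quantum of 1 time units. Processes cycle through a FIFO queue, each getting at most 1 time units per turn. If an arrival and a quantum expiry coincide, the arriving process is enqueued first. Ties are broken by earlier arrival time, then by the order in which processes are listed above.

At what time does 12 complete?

Timeline: | 10 0-1 | 11 1-3 | 12 3-4 | 11 4-5 | 12 5-6 | 13 6-7 | 11 7-8 | 12 8-9 | 13 9-10 | 11 10-11 | 13 11-12 | 11 12-13 | 13 13-14 | 11 14-15 | 13 15-16 | 11 16-17 |
Completion: 10=1  11=17  12=9  13=16

9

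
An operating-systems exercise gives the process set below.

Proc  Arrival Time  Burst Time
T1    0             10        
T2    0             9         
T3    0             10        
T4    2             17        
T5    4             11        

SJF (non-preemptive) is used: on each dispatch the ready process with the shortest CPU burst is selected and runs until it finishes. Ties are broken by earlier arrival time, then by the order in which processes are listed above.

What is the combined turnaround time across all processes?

148

Timeline: | T2 0-9 | T1 9-19 | T3 19-29 | T5 29-40 | T4 40-57 |
Completion: T1=19  T2=9  T3=29  T4=57  T5=40
Turnaround (C−A): T1=19  T2=9  T3=29  T4=55  T5=36
Turnaround = completion − arrival: T1=19, T2=9, T3=29, T4=55, T5=36
Total turnaround = 19 + 9 + 29 + 55 + 36 = 148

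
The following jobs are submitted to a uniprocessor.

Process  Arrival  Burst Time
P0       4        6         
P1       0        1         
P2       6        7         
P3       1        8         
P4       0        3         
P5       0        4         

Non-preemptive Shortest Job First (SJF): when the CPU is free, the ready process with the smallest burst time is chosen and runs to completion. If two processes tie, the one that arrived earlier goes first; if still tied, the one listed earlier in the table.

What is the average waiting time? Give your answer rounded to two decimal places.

6.17

Timeline: | P1 0-1 | P4 1-4 | P5 4-8 | P0 8-14 | P2 14-21 | P3 21-29 |
Completion: P0=14  P1=1  P2=21  P3=29  P4=4  P5=8
Turnaround (C−A): P0=10  P1=1  P2=15  P3=28  P4=4  P5=8
Waiting times: P0=4, P1=0, P2=8, P3=20, P4=1, P5=4
Average waiting = (4+0+8+20+1+4) / 6 = 37/6 = 6.17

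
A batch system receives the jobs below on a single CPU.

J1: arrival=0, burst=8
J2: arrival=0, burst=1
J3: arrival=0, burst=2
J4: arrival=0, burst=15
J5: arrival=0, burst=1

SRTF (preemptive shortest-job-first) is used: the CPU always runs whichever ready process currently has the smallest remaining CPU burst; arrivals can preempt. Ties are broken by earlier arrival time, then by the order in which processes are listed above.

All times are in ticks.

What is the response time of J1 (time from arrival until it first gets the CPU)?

4

Gantt: | J2 0-1 | J5 1-2 | J3 2-4 | J1 4-12 | J4 12-27 |
Completion: J1=12  J2=1  J3=4  J4=27  J5=2
Turnaround (C−A): J1=12  J2=1  J3=4  J4=27  J5=2
Response(J1) = first start − arrival = 4 − 0 = 4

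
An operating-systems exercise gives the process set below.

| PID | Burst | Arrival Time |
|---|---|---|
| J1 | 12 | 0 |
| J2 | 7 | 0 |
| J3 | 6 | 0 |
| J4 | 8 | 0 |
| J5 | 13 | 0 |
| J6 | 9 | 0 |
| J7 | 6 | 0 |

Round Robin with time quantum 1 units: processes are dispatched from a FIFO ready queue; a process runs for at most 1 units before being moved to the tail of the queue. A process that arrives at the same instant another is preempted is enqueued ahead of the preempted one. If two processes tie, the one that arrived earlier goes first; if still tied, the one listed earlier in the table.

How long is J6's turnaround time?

54

Timeline: | J1 0-1 | J2 1-2 | J3 2-3 | J4 3-4 | J5 4-5 | J6 5-6 | J7 6-7 | J1 7-8 | J2 8-9 | J3 9-10 | J4 10-11 | J5 11-12 | J6 12-13 | J7 13-14 | J1 14-15 | J2 15-16 | J3 16-17 | J4 17-18 | J5 18-19 | J6 19-20 | J7 20-21 | J1 21-22 | J2 22-23 | J3 23-24 | J4 24-25 | J5 25-26 | J6 26-27 | J7 27-28 | J1 28-29 | J2 29-30 | J3 30-31 | J4 31-32 | J5 32-33 | J6 33-34 | J7 34-35 | J1 35-36 | J2 36-37 | J3 37-38 | J4 38-39 | J5 39-40 | J6 40-41 | J7 41-42 | J1 42-43 | J2 43-44 | J4 44-45 | J5 45-46 | J6 46-47 | J1 47-48 | J4 48-49 | J5 49-50 | J6 50-51 | J1 51-52 | J5 52-53 | J6 53-54 | J1 54-55 | J5 55-56 | J1 56-57 | J5 57-58 | J1 58-59 | J5 59-61 |
Completion: J1=59  J2=44  J3=38  J4=49  J5=61  J6=54  J7=42
Turnaround (C−A): J1=59  J2=44  J3=38  J4=49  J5=61  J6=54  J7=42
Turnaround(J6) = completion − arrival = 54 − 0 = 54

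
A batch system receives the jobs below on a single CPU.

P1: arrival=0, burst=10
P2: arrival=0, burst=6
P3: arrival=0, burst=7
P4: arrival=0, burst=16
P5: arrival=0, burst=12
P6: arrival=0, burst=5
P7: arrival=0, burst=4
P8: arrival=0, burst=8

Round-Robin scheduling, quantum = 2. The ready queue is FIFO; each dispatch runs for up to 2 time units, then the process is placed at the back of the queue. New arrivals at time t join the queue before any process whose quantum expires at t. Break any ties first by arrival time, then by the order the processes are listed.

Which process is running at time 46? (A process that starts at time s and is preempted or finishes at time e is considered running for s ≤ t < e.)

Gantt: | P1 0-2 | P2 2-4 | P3 4-6 | P4 6-8 | P5 8-10 | P6 10-12 | P7 12-14 | P8 14-16 | P1 16-18 | P2 18-20 | P3 20-22 | P4 22-24 | P5 24-26 | P6 26-28 | P7 28-30 | P8 30-32 | P1 32-34 | P2 34-36 | P3 36-38 | P4 38-40 | P5 40-42 | P6 42-43 | P8 43-45 | P1 45-47 | P3 47-48 | P4 48-50 | P5 50-52 | P8 52-54 | P1 54-56 | P4 56-58 | P5 58-60 | P4 60-62 | P5 62-64 | P4 64-68 |
Completion: P1=56  P2=36  P3=48  P4=68  P5=64  P6=43  P7=30  P8=54

P1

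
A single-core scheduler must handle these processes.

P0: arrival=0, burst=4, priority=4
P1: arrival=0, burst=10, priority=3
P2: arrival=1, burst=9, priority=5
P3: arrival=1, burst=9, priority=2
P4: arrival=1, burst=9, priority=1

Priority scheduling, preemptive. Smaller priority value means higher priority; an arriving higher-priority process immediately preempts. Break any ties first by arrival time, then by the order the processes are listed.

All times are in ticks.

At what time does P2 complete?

41

Timeline: | P1 0-1 | P4 1-10 | P3 10-19 | P1 19-28 | P0 28-32 | P2 32-41 |
Completion: P0=32  P1=28  P2=41  P3=19  P4=10
Turnaround (C−A): P0=32  P1=28  P2=40  P3=18  P4=9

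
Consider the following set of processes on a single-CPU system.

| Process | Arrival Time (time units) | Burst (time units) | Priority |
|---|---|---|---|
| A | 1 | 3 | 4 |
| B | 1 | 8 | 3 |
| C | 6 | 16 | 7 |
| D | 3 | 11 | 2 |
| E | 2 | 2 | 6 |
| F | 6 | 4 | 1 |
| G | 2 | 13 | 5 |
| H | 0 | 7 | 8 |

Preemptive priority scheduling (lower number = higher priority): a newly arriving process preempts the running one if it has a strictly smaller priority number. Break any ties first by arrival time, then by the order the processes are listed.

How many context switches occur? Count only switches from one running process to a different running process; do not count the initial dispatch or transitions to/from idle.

Timeline: | H 0-1 | B 1-3 | D 3-6 | F 6-10 | D 10-18 | B 18-24 | A 24-27 | G 27-40 | E 40-42 | C 42-58 | H 58-64 |
Completion: A=27  B=24  C=58  D=18  E=42  F=10  G=40  H=64
Turnaround (C−A): A=26  B=23  C=52  D=15  E=40  F=4  G=38  H=64

10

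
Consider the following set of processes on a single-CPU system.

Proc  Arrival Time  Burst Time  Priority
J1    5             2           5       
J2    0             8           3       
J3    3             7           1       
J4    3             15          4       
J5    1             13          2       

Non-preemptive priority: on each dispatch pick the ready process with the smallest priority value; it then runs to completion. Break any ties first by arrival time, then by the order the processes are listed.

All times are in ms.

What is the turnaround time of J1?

40

Timeline: | J2 0-8 | J3 8-15 | J5 15-28 | J4 28-43 | J1 43-45 |
Completion: J1=45  J2=8  J3=15  J4=43  J5=28
Turnaround(J1) = completion − arrival = 45 − 5 = 40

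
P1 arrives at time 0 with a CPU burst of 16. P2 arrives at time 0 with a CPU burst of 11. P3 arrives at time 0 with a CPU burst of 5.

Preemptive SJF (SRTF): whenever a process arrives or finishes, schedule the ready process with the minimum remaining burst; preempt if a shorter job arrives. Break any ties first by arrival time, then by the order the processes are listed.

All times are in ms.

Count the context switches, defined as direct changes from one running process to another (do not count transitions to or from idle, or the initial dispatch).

2

Gantt: | P3 0-5 | P2 5-16 | P1 16-32 |
Completion: P1=32  P2=16  P3=5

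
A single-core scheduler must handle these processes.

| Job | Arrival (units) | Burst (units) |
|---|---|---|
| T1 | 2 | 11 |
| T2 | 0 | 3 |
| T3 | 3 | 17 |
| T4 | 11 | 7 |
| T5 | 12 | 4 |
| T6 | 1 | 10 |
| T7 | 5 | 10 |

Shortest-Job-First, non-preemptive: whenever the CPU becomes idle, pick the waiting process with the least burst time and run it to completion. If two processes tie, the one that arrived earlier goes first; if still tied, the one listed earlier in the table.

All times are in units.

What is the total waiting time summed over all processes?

Gantt: | T2 0-3 | T6 3-13 | T5 13-17 | T4 17-24 | T7 24-34 | T1 34-45 | T3 45-62 |
Completion: T1=45  T2=3  T3=62  T4=24  T5=17  T6=13  T7=34
Turnaround (C−A): T1=43  T2=3  T3=59  T4=13  T5=5  T6=12  T7=29
Waiting = turnaround − burst: T1=32, T2=0, T3=42, T4=6, T5=1, T6=2, T7=19
Total waiting = 32 + 0 + 42 + 6 + 1 + 2 + 19 = 102

102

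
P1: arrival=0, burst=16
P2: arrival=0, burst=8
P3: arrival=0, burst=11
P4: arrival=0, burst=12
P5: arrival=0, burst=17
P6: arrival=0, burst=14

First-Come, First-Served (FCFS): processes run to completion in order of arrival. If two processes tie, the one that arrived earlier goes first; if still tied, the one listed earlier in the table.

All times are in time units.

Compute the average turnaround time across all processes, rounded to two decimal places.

Gantt: | P1 0-16 | P2 16-24 | P3 24-35 | P4 35-47 | P5 47-64 | P6 64-78 |
Completion: P1=16  P2=24  P3=35  P4=47  P5=64  P6=78
Turnaround (C−A): P1=16  P2=24  P3=35  P4=47  P5=64  P6=78
Turnaround times: P1=16, P2=24, P3=35, P4=47, P5=64, P6=78
Average turnaround = (16+24+35+47+64+78) / 6 = 264/6 = 44.00

44.00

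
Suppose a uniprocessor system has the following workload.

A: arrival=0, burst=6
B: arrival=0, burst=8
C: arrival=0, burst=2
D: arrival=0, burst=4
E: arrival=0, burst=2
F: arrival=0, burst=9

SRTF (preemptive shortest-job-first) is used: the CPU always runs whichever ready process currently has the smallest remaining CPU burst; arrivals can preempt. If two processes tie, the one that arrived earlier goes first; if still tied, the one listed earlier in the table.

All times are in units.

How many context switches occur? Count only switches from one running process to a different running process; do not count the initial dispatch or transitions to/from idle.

Schedule: | C 0-2 | E 2-4 | D 4-8 | A 8-14 | B 14-22 | F 22-31 |
Completion: A=14  B=22  C=2  D=8  E=4  F=31

5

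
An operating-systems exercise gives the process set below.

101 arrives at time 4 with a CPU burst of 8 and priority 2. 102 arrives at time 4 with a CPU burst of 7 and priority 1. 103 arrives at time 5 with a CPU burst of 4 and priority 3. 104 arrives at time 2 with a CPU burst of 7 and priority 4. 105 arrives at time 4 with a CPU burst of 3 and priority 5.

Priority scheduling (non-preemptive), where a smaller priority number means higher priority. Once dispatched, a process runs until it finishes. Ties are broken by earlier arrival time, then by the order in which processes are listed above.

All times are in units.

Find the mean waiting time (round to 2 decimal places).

12.00

Schedule: | idle 0-2 | 104 2-9 | 102 9-16 | 101 16-24 | 103 24-28 | 105 28-31 |
Completion: 101=24  102=16  103=28  104=9  105=31
Turnaround (C−A): 101=20  102=12  103=23  104=7  105=27
Waiting times: 101=12, 102=5, 103=19, 104=0, 105=24
Average waiting = (12+5+19+0+24) / 5 = 60/5 = 12.00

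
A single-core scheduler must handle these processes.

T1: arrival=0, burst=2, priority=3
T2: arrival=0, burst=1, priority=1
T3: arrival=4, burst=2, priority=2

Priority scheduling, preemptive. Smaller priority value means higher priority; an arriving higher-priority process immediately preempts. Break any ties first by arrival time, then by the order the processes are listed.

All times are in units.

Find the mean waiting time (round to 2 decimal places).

0.33

Timeline: | T2 0-1 | T1 1-3 | idle 3-4 | T3 4-6 |
Completion: T1=3  T2=1  T3=6
Waiting times: T1=1, T2=0, T3=0
Average waiting = (1+0+0) / 3 = 1/3 = 0.33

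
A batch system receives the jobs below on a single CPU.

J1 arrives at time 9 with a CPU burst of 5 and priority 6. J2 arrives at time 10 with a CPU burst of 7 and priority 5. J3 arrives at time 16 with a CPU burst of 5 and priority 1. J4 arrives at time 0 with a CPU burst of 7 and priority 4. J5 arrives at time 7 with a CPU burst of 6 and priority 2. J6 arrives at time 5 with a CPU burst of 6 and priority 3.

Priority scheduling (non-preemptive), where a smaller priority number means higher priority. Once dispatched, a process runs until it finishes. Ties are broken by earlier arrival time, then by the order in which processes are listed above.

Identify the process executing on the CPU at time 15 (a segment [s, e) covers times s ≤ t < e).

Timeline: | J4 0-7 | J5 7-13 | J6 13-19 | J3 19-24 | J2 24-31 | J1 31-36 |
Completion: J1=36  J2=31  J3=24  J4=7  J5=13  J6=19

J6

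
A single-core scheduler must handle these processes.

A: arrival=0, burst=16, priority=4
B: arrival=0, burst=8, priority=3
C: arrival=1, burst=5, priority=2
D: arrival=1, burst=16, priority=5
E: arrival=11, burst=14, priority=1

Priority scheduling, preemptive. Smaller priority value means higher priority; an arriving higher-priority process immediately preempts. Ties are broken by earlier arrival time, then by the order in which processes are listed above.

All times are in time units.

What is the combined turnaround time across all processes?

147

Gantt: | B 0-1 | C 1-6 | B 6-11 | E 11-25 | B 25-27 | A 27-43 | D 43-59 |
Completion: A=43  B=27  C=6  D=59  E=25
Turnaround (C−A): A=43  B=27  C=5  D=58  E=14
Turnaround = completion − arrival: A=43, B=27, C=5, D=58, E=14
Total turnaround = 43 + 27 + 5 + 58 + 14 = 147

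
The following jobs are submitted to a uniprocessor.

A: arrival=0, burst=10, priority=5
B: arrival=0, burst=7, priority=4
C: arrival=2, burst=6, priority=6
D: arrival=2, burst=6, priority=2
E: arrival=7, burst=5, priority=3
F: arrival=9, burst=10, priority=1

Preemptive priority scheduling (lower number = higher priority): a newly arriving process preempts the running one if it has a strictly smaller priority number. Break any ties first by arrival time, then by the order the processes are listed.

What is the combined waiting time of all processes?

96

Schedule: | B 0-2 | D 2-8 | E 8-9 | F 9-19 | E 19-23 | B 23-28 | A 28-38 | C 38-44 |
Completion: A=38  B=28  C=44  D=8  E=23  F=19
Waiting = turnaround − burst: A=28, B=21, C=36, D=0, E=11, F=0
Total waiting = 28 + 21 + 36 + 0 + 11 + 0 = 96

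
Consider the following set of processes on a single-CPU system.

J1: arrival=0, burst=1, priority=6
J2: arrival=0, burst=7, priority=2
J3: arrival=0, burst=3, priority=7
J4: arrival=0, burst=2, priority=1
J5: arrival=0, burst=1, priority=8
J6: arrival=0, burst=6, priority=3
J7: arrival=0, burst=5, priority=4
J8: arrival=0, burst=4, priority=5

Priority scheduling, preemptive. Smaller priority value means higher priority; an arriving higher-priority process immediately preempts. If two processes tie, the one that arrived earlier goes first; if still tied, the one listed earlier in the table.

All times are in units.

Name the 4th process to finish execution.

Schedule: | J4 0-2 | J2 2-9 | J6 9-15 | J7 15-20 | J8 20-24 | J1 24-25 | J3 25-28 | J5 28-29 |
Completion: J1=25  J2=9  J3=28  J4=2  J5=29  J6=15  J7=20  J8=24
Turnaround (C−A): J1=25  J2=9  J3=28  J4=2  J5=29  J6=15  J7=20  J8=24
Finish order: J4 → J2 → J6 → J7 → J8 → J1 → J3 → J5

J7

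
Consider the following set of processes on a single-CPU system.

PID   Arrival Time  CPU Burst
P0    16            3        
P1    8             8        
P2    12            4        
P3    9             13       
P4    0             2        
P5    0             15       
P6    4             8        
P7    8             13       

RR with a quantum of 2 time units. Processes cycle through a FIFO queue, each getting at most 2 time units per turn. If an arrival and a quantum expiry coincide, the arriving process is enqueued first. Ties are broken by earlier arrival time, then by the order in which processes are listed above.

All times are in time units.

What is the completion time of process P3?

66

Gantt: | P4 0-2 | P5 2-4 | P6 4-6 | P5 6-8 | P6 8-10 | P1 10-12 | P7 12-14 | P5 14-16 | P3 16-18 | P6 18-20 | P2 20-22 | P1 22-24 | P7 24-26 | P0 26-28 | P5 28-30 | P3 30-32 | P6 32-34 | P2 34-36 | P1 36-38 | P7 38-40 | P0 40-41 | P5 41-43 | P3 43-45 | P1 45-47 | P7 47-49 | P5 49-51 | P3 51-53 | P7 53-55 | P5 55-57 | P3 57-59 | P7 59-61 | P5 61-62 | P3 62-64 | P7 64-65 | P3 65-66 |
Completion: P0=41  P1=47  P2=36  P3=66  P4=2  P5=62  P6=34  P7=65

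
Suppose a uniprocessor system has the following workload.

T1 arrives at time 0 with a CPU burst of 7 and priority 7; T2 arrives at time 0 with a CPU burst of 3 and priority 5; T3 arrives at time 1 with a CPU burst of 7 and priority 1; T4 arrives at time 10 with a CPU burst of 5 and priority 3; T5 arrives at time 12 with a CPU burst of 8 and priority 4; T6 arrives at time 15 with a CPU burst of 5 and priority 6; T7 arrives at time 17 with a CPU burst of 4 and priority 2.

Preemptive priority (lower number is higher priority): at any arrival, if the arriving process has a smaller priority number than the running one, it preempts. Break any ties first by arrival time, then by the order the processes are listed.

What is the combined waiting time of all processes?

58

Timeline: | T2 0-1 | T3 1-8 | T2 8-10 | T4 10-15 | T5 15-17 | T7 17-21 | T5 21-27 | T6 27-32 | T1 32-39 |
Completion: T1=39  T2=10  T3=8  T4=15  T5=27  T6=32  T7=21
Turnaround (C−A): T1=39  T2=10  T3=7  T4=5  T5=15  T6=17  T7=4
Waiting = turnaround − burst: T1=32, T2=7, T3=0, T4=0, T5=7, T6=12, T7=0
Total waiting = 32 + 7 + 0 + 0 + 7 + 12 + 0 = 58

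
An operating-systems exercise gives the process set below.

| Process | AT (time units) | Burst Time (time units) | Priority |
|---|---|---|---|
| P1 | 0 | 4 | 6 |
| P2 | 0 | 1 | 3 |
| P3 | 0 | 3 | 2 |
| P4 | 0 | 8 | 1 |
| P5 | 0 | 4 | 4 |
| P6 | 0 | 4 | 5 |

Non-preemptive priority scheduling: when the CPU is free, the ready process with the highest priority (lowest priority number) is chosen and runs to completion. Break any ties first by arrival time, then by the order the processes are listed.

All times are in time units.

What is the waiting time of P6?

Schedule: | P4 0-8 | P3 8-11 | P2 11-12 | P5 12-16 | P6 16-20 | P1 20-24 |
Completion: P1=24  P2=12  P3=11  P4=8  P5=16  P6=20
Turnaround (C−A): P1=24  P2=12  P3=11  P4=8  P5=16  P6=20
Waiting(P6) = turnaround − burst = 20 − 4 = 16

16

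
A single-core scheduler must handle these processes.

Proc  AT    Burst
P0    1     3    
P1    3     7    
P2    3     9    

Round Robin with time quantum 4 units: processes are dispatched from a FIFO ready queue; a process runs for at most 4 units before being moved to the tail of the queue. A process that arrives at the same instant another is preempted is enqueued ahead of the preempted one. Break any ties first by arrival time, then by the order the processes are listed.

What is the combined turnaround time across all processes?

32

Timeline: | idle 0-1 | P0 1-4 | P1 4-8 | P2 8-12 | P1 12-15 | P2 15-20 |
Completion: P0=4  P1=15  P2=20
Turnaround = completion − arrival: P0=3, P1=12, P2=17
Total turnaround = 3 + 12 + 17 = 32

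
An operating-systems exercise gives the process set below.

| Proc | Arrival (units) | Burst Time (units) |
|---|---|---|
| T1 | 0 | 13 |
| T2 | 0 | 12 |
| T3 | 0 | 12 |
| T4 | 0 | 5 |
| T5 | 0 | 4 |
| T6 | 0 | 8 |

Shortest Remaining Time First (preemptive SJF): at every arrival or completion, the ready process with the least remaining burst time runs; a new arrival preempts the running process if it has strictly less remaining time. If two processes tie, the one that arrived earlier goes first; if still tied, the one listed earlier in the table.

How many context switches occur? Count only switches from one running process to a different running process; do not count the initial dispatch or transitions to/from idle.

Gantt: | T5 0-4 | T4 4-9 | T6 9-17 | T2 17-29 | T3 29-41 | T1 41-54 |
Completion: T1=54  T2=29  T3=41  T4=9  T5=4  T6=17
Turnaround (C−A): T1=54  T2=29  T3=41  T4=9  T5=4  T6=17

5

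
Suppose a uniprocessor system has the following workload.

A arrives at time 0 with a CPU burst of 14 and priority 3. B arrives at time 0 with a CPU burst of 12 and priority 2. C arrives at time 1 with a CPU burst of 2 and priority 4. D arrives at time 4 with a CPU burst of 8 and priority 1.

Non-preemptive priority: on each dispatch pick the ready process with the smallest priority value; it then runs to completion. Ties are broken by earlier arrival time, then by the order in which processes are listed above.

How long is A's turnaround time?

34

Timeline: | B 0-12 | D 12-20 | A 20-34 | C 34-36 |
Completion: A=34  B=12  C=36  D=20
Turnaround (C−A): A=34  B=12  C=35  D=16
Turnaround(A) = completion − arrival = 34 − 0 = 34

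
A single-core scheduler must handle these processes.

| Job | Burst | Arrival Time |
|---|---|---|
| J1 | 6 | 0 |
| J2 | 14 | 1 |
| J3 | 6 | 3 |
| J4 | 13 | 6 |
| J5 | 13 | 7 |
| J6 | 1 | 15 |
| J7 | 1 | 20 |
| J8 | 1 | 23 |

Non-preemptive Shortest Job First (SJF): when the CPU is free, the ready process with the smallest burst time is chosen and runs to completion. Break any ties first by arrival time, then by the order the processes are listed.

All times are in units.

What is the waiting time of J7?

6

Schedule: | J1 0-6 | J3 6-12 | J4 12-25 | J6 25-26 | J7 26-27 | J8 27-28 | J5 28-41 | J2 41-55 |
Completion: J1=6  J2=55  J3=12  J4=25  J5=41  J6=26  J7=27  J8=28
Turnaround (C−A): J1=6  J2=54  J3=9  J4=19  J5=34  J6=11  J7=7  J8=5
Waiting(J7) = turnaround − burst = 7 − 1 = 6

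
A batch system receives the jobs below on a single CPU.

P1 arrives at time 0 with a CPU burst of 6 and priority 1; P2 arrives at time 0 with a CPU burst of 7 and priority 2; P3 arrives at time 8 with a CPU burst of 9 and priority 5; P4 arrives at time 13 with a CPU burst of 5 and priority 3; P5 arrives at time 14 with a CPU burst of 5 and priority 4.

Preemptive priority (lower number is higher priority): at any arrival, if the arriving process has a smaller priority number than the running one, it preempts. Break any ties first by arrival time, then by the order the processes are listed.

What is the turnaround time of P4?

Gantt: | P1 0-6 | P2 6-13 | P4 13-18 | P5 18-23 | P3 23-32 |
Completion: P1=6  P2=13  P3=32  P4=18  P5=23
Turnaround (C−A): P1=6  P2=13  P3=24  P4=5  P5=9
Turnaround(P4) = completion − arrival = 18 − 13 = 5

5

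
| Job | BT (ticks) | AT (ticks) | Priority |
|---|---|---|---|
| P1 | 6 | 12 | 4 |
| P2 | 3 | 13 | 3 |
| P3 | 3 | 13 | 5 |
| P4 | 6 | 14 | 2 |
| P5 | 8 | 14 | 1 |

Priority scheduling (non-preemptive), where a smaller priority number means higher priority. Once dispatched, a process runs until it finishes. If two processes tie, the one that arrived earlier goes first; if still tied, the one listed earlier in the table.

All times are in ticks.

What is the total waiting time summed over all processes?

Schedule: | idle 0-12 | P1 12-18 | P5 18-26 | P4 26-32 | P2 32-35 | P3 35-38 |
Completion: P1=18  P2=35  P3=38  P4=32  P5=26
Turnaround (C−A): P1=6  P2=22  P3=25  P4=18  P5=12
Waiting = turnaround − burst: P1=0, P2=19, P3=22, P4=12, P5=4
Total waiting = 0 + 19 + 22 + 12 + 4 = 57

57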